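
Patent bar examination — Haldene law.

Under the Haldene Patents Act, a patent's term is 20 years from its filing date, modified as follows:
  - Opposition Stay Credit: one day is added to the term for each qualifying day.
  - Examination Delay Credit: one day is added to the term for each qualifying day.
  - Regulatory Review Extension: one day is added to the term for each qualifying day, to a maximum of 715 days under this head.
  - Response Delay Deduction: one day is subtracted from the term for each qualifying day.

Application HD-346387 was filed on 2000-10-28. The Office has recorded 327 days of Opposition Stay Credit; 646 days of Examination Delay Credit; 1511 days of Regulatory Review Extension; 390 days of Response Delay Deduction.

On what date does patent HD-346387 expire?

2024-05-18

Base term: filing date + 20 years → 28 October 2020.
Opposition Stay Credit: +327 days → 20 September 2021.
Examination Delay Credit: +646 days → 28 June 2023.
Regulatory Review Extension: 1511 days claimed exceeds the 715-day cap, so +715 days → 12 June 2025.
Response Delay Deduction: −390 days → 18 May 2024.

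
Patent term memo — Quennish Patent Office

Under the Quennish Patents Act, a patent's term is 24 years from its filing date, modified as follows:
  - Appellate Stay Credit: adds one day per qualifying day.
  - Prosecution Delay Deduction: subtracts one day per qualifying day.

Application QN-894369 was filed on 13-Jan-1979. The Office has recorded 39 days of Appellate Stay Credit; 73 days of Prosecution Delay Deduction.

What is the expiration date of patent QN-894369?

Base term: filing date + 24 years → 13 January 2003.
Appellate Stay Credit: +39 days → 21 February 2003.
Prosecution Delay Deduction: −73 days → 10 December 2002.

2002-12-10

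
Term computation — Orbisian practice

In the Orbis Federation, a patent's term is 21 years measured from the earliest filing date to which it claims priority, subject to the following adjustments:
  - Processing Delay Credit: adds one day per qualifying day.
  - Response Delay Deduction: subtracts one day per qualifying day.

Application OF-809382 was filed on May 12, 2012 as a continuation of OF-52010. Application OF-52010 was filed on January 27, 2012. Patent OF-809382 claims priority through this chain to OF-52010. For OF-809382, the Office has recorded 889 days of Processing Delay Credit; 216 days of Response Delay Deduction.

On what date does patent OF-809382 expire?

Earliest priority filing: 27 January 2012.
Base term: 27 January 2012 + 21 years → 27 January 2033.
Processing Delay Credit: +889 days → 5 July 2035.
Response Delay Deduction: −216 days → 1 December 2034.

December 1, 2034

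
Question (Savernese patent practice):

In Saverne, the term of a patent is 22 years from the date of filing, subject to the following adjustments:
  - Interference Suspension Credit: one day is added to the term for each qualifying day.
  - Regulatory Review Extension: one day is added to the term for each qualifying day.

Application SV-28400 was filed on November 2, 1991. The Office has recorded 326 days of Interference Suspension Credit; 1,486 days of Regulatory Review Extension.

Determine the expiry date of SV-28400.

Base term: filing date + 22 years → 2 November 2013.
Interference Suspension Credit: +326 days → 24 September 2014.
Regulatory Review Extension: +1486 days → 19 October 2018.

October 19, 2018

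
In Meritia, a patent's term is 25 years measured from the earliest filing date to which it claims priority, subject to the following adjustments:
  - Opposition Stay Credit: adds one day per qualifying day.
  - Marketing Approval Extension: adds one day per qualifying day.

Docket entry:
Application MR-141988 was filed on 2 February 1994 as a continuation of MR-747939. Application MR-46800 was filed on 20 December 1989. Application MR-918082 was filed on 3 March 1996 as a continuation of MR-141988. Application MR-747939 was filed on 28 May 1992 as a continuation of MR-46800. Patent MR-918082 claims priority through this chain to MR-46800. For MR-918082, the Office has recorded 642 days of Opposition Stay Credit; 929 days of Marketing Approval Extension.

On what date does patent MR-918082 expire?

April 9, 2019

Earliest priority filing: 20 December 1989.
Base term: 20 December 1989 + 25 years → 20 December 2014.
Opposition Stay Credit: +642 days → 22 September 2016.
Marketing Approval Extension: +929 days → 9 April 2019.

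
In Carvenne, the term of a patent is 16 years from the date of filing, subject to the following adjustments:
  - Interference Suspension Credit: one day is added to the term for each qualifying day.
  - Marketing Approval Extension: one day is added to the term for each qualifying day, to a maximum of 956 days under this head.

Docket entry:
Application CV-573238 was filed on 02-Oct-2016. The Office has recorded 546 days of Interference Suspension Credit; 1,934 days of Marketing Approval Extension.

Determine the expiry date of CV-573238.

2036-11-12

Base term: filing date + 16 years → 2 October 2032.
Interference Suspension Credit: +546 days → 1 April 2034.
Marketing Approval Extension: 1934 days claimed exceeds the 956-day cap, so +956 days → 12 November 2036.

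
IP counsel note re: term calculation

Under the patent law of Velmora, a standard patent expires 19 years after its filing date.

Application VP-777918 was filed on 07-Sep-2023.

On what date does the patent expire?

Filing date + 19 years → 7 September 2042.

2042-09-07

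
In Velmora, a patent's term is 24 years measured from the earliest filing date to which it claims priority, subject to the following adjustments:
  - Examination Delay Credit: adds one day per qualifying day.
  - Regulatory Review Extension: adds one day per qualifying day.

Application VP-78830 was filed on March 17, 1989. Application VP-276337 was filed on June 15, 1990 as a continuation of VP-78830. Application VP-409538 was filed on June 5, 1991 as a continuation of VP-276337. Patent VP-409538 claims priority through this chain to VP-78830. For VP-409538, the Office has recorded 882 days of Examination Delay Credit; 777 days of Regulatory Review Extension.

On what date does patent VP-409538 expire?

Earliest priority filing: 17 March 1989.
Base term: 17 March 1989 + 24 years → 17 March 2013.
Examination Delay Credit: +882 days → 16 August 2015.
Regulatory Review Extension: +777 days → 1 October 2017.

October 1, 2017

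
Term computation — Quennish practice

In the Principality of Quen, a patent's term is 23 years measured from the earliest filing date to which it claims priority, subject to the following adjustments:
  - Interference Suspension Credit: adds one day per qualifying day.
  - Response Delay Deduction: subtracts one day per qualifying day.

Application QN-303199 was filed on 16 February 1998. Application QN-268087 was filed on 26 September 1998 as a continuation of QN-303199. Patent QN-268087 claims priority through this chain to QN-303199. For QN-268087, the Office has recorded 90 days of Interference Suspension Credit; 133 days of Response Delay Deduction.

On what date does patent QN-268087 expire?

January 4, 2021

Earliest priority filing: 16 February 1998.
Base term: 16 February 1998 + 23 years → 16 February 2021.
Interference Suspension Credit: +90 days → 17 May 2021.
Response Delay Deduction: −133 days → 4 January 2021.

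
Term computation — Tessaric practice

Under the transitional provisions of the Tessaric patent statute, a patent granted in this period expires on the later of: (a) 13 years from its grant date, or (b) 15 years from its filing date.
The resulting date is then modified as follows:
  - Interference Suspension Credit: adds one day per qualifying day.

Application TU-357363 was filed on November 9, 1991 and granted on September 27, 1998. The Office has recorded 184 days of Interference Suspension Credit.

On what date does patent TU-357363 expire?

2012-03-29

(a) grant + 13 years → 27 September 2011.
(b) filing + 15 years → 9 November 2006.
Later of the two: 27 September 2011.
Interference Suspension Credit: +184 days → 29 March 2012.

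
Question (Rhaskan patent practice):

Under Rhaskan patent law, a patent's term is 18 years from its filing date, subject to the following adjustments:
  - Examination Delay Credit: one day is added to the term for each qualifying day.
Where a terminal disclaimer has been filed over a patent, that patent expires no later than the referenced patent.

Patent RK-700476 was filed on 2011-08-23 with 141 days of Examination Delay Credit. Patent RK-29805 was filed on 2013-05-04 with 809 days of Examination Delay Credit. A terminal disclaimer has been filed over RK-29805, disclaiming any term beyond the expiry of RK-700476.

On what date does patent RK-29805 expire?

2030-01-11

Natural term of RK-29805:
  Base: filing + 18 years → 4 May 2031.
  Examination Delay Credit: +809 days → 21 July 2033.
Expiry of referenced patent RK-700476:
  Base: filing + 18 years → 23 August 2029.
  Examination Delay Credit: +141 days → 11 January 2030.
Terminal disclaimer: RK-29805 expires on the earlier of 21 July 2033 and 11 January 2030.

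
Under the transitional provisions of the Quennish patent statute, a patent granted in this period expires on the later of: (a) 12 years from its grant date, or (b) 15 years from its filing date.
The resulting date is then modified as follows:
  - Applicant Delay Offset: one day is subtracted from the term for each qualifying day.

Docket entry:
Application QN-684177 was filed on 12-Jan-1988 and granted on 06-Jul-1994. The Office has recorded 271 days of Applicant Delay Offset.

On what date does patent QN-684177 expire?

2005-10-08

(a) grant + 12 years → 6 July 2006.
(b) filing + 15 years → 12 January 2003.
Later of the two: 6 July 2006.
Applicant Delay Offset: −271 days → 8 October 2005.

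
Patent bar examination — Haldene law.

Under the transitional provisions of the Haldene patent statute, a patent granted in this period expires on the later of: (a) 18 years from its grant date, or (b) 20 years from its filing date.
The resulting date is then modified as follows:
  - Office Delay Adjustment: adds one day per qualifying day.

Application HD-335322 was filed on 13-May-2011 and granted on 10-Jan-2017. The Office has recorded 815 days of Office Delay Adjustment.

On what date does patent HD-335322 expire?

(a) grant + 18 years → 10 January 2035.
(b) filing + 20 years → 13 May 2031.
Later of the two: 10 January 2035.
Office Delay Adjustment: +815 days → 4 April 2037.

2037-04-04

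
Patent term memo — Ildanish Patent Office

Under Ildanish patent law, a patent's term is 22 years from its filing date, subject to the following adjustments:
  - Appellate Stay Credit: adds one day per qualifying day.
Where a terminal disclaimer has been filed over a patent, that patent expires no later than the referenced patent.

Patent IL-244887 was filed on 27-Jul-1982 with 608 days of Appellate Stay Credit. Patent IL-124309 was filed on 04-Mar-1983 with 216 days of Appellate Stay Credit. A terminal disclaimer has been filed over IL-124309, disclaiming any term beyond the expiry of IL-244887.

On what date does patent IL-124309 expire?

2005-10-06

Natural term of IL-124309:
  Base: filing + 22 years → 4 March 2005.
  Appellate Stay Credit: +216 days → 6 October 2005.
Expiry of referenced patent IL-244887:
  Base: filing + 22 years → 27 July 2004.
  Appellate Stay Credit: +608 days → 27 March 2006.
Terminal disclaimer: IL-124309 expires on the earlier of 6 October 2005 and 27 March 2006.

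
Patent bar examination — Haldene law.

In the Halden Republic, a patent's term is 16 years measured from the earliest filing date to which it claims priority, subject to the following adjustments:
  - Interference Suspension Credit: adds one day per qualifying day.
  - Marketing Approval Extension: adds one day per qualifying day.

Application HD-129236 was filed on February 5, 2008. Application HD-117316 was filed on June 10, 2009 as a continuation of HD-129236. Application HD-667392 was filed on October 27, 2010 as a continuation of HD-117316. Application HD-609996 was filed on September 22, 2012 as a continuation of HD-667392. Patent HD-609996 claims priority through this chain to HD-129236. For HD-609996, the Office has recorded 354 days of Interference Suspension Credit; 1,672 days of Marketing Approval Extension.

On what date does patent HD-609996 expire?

Earliest priority filing: 5 February 2008.
Base term: 5 February 2008 + 16 years → 5 February 2024.
Interference Suspension Credit: +354 days → 24 January 2025.
Marketing Approval Extension: +1672 days → 23 August 2029.

2029-08-23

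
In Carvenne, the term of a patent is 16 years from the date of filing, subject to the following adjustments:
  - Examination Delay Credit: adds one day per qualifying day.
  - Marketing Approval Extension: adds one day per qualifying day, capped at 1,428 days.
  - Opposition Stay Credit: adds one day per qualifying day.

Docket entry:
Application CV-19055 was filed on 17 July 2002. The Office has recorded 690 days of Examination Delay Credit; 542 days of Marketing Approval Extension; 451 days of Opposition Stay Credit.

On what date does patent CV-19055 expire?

Base term: filing date + 16 years → 17 July 2018.
Examination Delay Credit: +690 days → 6 June 2020.
Marketing Approval Extension: 542 days (within the 1428-day cap) → +542 days → 30 November 2021.
Opposition Stay Credit: +451 days → 24 February 2023.

2023-02-24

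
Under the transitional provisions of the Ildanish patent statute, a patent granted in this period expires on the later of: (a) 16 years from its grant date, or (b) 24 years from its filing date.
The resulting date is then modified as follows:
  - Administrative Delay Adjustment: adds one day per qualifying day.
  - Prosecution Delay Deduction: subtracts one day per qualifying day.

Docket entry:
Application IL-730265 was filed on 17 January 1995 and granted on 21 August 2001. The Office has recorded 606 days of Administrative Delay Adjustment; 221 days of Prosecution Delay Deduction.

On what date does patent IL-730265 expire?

(a) grant + 16 years → 21 August 2017.
(b) filing + 24 years → 17 January 2019.
Later of the two: 17 January 2019.
Administrative Delay Adjustment: +606 days → 14 September 2020.
Prosecution Delay Deduction: −221 days → 6 February 2020.

2020-02-06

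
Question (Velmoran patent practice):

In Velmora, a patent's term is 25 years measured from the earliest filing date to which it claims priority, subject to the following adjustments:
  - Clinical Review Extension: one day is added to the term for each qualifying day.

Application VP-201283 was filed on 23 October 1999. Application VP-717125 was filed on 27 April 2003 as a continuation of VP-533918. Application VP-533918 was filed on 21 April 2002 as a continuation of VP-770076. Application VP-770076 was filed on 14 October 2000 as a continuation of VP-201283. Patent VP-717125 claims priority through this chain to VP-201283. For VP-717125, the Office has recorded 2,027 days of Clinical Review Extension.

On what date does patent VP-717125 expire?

Earliest priority filing: 23 October 1999.
Base term: 23 October 1999 + 25 years → 23 October 2024.
Clinical Review Extension: +2027 days → 12 May 2030.

2030-05-12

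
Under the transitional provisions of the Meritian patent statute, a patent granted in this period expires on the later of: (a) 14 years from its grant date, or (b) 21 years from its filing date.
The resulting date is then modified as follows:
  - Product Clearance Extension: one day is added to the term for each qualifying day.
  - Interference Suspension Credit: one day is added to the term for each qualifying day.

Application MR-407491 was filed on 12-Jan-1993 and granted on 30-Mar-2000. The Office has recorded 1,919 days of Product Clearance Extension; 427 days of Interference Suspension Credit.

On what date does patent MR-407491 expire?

(a) grant + 14 years → 30 March 2014.
(b) filing + 21 years → 12 January 2014.
Later of the two: 30 March 2014.
Product Clearance Extension: +1919 days → 1 July 2019.
Interference Suspension Credit: +427 days → 31 August 2020.

2020-08-31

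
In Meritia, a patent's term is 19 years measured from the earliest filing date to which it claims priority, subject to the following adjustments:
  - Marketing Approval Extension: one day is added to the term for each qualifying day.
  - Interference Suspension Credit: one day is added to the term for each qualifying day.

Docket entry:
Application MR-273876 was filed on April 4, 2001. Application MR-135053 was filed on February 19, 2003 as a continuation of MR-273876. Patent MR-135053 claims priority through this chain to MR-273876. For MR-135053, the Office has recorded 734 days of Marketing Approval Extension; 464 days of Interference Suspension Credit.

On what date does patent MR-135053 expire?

Earliest priority filing: 4 April 2001.
Base term: 4 April 2001 + 19 years → 4 April 2020.
Marketing Approval Extension: +734 days → 8 April 2022.
Interference Suspension Credit: +464 days → 16 July 2023.

2023-07-16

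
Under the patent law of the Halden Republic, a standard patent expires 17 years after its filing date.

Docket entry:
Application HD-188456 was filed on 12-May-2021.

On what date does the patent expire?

Filing date + 17 years → 12 May 2038.

May 12, 2038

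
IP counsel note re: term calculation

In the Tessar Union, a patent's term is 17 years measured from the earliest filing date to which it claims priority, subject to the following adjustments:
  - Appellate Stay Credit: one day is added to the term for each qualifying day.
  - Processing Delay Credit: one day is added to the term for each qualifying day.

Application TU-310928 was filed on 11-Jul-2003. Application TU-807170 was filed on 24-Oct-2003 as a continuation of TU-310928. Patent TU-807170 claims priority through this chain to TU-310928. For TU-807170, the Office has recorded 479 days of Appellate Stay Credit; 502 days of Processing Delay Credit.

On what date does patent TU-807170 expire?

Earliest priority filing: 11 July 2003.
Base term: 11 July 2003 + 17 years → 11 July 2020.
Appellate Stay Credit: +479 days → 2 November 2021.
Processing Delay Credit: +502 days → 19 March 2023.

March 19, 2023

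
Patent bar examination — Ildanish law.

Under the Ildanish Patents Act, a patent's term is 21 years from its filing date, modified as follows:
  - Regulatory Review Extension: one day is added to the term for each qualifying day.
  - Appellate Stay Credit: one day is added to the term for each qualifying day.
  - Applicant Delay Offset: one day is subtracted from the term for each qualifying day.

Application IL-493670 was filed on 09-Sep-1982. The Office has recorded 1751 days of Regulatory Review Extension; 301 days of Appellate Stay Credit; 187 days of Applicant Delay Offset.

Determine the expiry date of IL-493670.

Base term: filing date + 21 years → 9 September 2003.
Regulatory Review Extension: +1751 days → 25 June 2008.
Appellate Stay Credit: +301 days → 22 April 2009.
Applicant Delay Offset: −187 days → 17 October 2008.

October 17, 2008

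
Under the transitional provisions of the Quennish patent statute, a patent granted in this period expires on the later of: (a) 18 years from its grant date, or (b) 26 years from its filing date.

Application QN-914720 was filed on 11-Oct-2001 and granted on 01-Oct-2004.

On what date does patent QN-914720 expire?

(a) grant + 18 years → 1 October 2022.
(b) filing + 26 years → 11 October 2027.
Later of the two: 11 October 2027.

2027-10-11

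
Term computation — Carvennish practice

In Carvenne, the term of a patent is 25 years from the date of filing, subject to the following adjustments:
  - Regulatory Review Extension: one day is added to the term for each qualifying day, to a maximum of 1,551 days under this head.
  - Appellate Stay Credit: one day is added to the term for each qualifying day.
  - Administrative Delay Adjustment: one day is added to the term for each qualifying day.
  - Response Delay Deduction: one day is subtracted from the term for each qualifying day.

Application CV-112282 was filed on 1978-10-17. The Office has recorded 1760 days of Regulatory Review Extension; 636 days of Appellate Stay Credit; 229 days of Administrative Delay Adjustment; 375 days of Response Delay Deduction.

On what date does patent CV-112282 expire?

2009-05-19

Base term: filing date + 25 years → 17 October 2003.
Regulatory Review Extension: 1760 days claimed exceeds the 1551-day cap, so +1551 days → 15 January 2008.
Appellate Stay Credit: +636 days → 12 October 2009.
Administrative Delay Adjustment: +229 days → 29 May 2010.
Response Delay Deduction: −375 days → 19 May 2009.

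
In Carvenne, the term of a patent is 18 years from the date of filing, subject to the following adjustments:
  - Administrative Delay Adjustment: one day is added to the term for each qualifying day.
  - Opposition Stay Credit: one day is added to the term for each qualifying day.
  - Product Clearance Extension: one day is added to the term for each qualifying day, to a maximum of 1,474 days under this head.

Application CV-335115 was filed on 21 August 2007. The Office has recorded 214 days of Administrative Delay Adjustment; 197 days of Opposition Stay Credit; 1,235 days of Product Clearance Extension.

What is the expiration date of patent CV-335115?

Base term: filing date + 18 years → 21 August 2025.
Administrative Delay Adjustment: +214 days → 23 March 2026.
Opposition Stay Credit: +197 days → 6 October 2026.
Product Clearance Extension: 1235 days (within the 1474-day cap) → +1235 days → 22 February 2030.

February 22, 2030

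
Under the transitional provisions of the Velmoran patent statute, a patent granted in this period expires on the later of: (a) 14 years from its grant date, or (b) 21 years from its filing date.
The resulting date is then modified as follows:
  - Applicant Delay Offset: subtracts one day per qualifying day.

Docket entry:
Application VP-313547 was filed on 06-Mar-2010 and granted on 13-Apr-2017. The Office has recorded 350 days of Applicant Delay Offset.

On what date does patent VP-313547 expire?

April 28, 2030

(a) grant + 14 years → 13 April 2031.
(b) filing + 21 years → 6 March 2031.
Later of the two: 13 April 2031.
Applicant Delay Offset: −350 days → 28 April 2030.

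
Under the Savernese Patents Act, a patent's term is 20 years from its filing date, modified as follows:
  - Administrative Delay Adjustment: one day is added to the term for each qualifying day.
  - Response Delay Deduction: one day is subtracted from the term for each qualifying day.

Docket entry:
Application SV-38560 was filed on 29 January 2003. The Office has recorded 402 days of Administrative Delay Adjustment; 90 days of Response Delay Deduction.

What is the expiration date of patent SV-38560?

Base term: filing date + 20 years → 29 January 2023.
Administrative Delay Adjustment: +402 days → 6 March 2024.
Response Delay Deduction: −90 days → 7 December 2023.

December 7, 2023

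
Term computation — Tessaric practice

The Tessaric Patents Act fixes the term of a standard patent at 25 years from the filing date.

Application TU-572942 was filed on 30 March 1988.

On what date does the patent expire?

2013-03-30

Filing date + 25 years → 30 March 2013.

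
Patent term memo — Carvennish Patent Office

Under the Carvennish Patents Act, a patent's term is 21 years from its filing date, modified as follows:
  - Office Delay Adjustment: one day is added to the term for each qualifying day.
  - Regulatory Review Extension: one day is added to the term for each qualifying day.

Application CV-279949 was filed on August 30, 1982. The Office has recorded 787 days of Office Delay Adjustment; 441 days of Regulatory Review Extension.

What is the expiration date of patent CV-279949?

Base term: filing date + 21 years → 30 August 2003.
Office Delay Adjustment: +787 days → 25 October 2005.
Regulatory Review Extension: +441 days → 9 January 2007.

January 9, 2007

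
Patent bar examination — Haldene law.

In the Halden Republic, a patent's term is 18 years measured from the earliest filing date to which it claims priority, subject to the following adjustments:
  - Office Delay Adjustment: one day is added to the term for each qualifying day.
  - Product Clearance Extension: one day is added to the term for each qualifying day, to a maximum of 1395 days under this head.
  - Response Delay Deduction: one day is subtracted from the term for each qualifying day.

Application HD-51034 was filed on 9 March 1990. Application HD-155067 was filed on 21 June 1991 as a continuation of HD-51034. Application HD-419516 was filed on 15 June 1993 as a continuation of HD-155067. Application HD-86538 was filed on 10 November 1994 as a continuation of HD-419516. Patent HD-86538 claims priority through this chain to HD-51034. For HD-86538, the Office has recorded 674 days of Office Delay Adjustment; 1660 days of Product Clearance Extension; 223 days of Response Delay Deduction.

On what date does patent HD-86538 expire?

Earliest priority filing: 9 March 1990.
Base term: 9 March 1990 + 18 years → 9 March 2008.
Office Delay Adjustment: +674 days → 12 January 2010.
Product Clearance Extension: 1660 days claimed exceeds the 1395-day cap, so +1395 days → 7 November 2013.
Response Delay Deduction: −223 days → 29 March 2013.

March 29, 2013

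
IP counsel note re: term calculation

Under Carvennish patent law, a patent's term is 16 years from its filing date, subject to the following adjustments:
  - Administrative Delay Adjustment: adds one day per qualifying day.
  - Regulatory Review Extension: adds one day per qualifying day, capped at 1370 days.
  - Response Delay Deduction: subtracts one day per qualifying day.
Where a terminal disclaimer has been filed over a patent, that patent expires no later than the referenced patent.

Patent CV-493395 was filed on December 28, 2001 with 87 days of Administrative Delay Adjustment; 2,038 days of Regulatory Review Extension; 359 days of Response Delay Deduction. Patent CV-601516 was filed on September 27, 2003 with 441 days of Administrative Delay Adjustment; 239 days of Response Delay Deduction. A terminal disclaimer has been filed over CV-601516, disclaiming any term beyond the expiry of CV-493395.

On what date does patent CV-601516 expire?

2020-04-16

Natural term of CV-601516:
  Base: filing + 16 years → 27 September 2019.
  Administrative Delay Adjustment: +441 days → 11 December 2020.
  Response Delay Deduction: −239 days → 16 April 2020.
Expiry of referenced patent CV-493395:
  Base: filing + 16 years → 28 December 2017.
  Administrative Delay Adjustment: +87 days → 25 March 2018.
  Regulatory Review Extension: 2038 days claimed exceeds the 1370-day cap, so +1370 days → 24 December 2021.
  Response Delay Deduction: −359 days → 30 December 2020.
Terminal disclaimer: CV-601516 expires on the earlier of 16 April 2020 and 30 December 2020.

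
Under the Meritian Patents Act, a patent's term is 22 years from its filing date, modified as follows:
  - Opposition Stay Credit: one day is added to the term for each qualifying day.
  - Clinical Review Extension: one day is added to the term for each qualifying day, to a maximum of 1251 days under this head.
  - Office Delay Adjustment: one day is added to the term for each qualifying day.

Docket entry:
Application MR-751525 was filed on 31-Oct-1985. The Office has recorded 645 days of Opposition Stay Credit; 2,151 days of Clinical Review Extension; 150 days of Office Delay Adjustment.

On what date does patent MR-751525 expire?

Base term: filing date + 22 years → 31 October 2007.
Opposition Stay Credit: +645 days → 6 August 2009.
Clinical Review Extension: 2151 days claimed exceeds the 1251-day cap, so +1251 days → 8 January 2013.
Office Delay Adjustment: +150 days → 7 June 2013.

June 7, 2013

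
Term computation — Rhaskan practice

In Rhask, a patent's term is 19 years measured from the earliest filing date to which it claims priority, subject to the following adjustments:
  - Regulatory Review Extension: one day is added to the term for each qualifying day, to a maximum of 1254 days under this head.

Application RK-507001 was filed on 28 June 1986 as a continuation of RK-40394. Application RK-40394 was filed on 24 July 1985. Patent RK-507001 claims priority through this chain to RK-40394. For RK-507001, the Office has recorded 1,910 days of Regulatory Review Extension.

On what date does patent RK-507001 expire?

2007-12-30

Earliest priority filing: 24 July 1985.
Base term: 24 July 1985 + 19 years → 24 July 2004.
Regulatory Review Extension: 1910 days claimed exceeds the 1254-day cap, so +1254 days → 30 December 2007.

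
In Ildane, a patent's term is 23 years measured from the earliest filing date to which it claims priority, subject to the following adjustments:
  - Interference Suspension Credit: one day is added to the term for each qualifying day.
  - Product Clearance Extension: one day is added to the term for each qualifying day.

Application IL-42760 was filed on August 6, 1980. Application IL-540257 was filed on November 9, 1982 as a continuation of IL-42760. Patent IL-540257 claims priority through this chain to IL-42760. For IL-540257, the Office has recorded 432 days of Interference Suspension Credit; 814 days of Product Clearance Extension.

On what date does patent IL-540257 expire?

2007-01-03

Earliest priority filing: 6 August 1980.
Base term: 6 August 1980 + 23 years → 6 August 2003.
Interference Suspension Credit: +432 days → 11 October 2004.
Product Clearance Extension: +814 days → 3 January 2007.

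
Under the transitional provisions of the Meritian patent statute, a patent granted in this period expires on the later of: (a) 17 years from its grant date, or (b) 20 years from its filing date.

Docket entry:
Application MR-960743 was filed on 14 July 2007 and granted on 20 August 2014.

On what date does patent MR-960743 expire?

2031-08-20

(a) grant + 17 years → 20 August 2031.
(b) filing + 20 years → 14 July 2027.
Later of the two: 20 August 2031.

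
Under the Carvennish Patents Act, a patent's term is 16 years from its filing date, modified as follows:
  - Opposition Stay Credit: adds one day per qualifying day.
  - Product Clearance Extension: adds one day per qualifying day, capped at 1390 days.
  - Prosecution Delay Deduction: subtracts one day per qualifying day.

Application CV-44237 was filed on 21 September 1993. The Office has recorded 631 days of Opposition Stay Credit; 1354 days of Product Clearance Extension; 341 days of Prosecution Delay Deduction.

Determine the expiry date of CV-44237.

Base term: filing date + 16 years → 21 September 2009.
Opposition Stay Credit: +631 days → 14 June 2011.
Product Clearance Extension: 1354 days (within the 1390-day cap) → +1354 days → 27 February 2015.
Prosecution Delay Deduction: −341 days → 23 March 2014.

2014-03-23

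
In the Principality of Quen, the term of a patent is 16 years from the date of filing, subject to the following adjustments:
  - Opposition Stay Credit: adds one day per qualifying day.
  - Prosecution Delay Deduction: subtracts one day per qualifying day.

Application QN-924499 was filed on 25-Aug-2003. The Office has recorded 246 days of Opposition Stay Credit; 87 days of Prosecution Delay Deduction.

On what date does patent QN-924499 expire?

Base term: filing date + 16 years → 25 August 2019.
Opposition Stay Credit: +246 days → 27 April 2020.
Prosecution Delay Deduction: −87 days → 31 January 2020.

2020-01-31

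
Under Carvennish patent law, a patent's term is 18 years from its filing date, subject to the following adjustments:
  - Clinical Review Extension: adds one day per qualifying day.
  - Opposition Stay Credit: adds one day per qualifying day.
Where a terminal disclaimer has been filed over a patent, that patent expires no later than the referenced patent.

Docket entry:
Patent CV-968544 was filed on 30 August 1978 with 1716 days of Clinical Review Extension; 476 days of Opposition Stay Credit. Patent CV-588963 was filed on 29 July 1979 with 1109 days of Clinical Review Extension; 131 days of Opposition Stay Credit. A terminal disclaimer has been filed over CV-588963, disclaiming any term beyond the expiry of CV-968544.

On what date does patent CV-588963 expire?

Natural term of CV-588963:
  Base: filing + 18 years → 29 July 1997.
  Clinical Review Extension: +1109 days → 11 August 2000.
  Opposition Stay Credit: +131 days → 20 December 2000.
Expiry of referenced patent CV-968544:
  Base: filing + 18 years → 30 August 1996.
  Clinical Review Extension: +1716 days → 12 May 2001.
  Opposition Stay Credit: +476 days → 31 August 2002.
Terminal disclaimer: CV-588963 expires on the earlier of 20 December 2000 and 31 August 2002.

2000-12-20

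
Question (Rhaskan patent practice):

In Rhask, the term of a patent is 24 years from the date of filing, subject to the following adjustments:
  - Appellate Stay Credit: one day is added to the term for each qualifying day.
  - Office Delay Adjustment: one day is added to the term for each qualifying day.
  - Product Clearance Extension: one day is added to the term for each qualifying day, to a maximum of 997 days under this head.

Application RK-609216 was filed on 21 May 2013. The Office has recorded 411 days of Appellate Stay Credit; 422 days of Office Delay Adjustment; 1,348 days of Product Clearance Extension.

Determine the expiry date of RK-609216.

May 25, 2042

Base term: filing date + 24 years → 21 May 2037.
Appellate Stay Credit: +411 days → 6 July 2038.
Office Delay Adjustment: +422 days → 1 September 2039.
Product Clearance Extension: 1348 days claimed exceeds the 997-day cap, so +997 days → 25 May 2042.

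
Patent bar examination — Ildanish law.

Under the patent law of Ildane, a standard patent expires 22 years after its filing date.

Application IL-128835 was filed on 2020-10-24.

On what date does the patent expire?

October 24, 2042

Filing date + 22 years → 24 October 2042.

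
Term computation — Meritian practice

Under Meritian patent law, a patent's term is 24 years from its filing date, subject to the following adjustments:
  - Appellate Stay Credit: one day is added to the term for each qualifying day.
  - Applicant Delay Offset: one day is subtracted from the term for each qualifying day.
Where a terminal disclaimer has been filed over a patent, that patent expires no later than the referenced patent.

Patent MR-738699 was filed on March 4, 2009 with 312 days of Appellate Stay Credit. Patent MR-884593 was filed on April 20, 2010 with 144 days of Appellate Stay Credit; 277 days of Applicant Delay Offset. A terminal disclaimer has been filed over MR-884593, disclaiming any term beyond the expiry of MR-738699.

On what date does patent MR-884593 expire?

2033-12-08

Natural term of MR-884593:
  Base: filing + 24 years → 20 April 2034.
  Appellate Stay Credit: +144 days → 11 September 2034.
  Applicant Delay Offset: −277 days → 8 December 2033.
Expiry of referenced patent MR-738699:
  Base: filing + 24 years → 4 March 2033.
  Appellate Stay Credit: +312 days → 10 January 2034.
Terminal disclaimer: MR-884593 expires on the earlier of 8 December 2033 and 10 January 2034.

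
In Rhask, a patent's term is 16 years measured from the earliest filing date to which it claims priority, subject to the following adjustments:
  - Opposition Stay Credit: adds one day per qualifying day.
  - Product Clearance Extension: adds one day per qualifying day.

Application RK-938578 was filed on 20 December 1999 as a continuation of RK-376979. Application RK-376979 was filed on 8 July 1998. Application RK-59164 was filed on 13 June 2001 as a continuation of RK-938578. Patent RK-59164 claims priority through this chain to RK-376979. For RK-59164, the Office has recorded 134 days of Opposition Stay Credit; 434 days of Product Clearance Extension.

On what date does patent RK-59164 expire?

2016-01-27

Earliest priority filing: 8 July 1998.
Base term: 8 July 1998 + 16 years → 8 July 2014.
Opposition Stay Credit: +134 days → 19 November 2014.
Product Clearance Extension: +434 days → 27 January 2016.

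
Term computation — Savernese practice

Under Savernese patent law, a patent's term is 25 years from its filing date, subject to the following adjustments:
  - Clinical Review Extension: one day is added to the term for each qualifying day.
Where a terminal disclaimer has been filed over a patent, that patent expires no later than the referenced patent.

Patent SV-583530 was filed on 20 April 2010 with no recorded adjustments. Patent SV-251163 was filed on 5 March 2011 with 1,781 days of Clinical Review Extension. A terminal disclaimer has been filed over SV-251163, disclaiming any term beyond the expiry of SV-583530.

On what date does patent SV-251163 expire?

Natural term of SV-251163:
  Base: filing + 25 years → 5 March 2036.
  Clinical Review Extension: +1781 days → 19 January 2041.
Expiry of referenced patent SV-583530:
  Base: filing + 25 years → 20 April 2035.
Terminal disclaimer: SV-251163 expires on the earlier of 19 January 2041 and 20 April 2035.

2035-04-20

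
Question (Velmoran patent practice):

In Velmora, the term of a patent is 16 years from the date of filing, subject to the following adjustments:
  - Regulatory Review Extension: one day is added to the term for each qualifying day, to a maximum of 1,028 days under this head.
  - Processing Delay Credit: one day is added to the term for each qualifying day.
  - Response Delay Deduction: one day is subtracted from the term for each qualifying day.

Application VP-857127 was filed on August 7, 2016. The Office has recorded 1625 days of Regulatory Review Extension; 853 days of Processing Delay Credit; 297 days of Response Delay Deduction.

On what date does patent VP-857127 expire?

Base term: filing date + 16 years → 7 August 2032.
Regulatory Review Extension: 1625 days claimed exceeds the 1028-day cap, so +1028 days → 1 June 2035.
Processing Delay Credit: +853 days → 1 October 2037.
Response Delay Deduction: −297 days → 8 December 2036.

December 8, 2036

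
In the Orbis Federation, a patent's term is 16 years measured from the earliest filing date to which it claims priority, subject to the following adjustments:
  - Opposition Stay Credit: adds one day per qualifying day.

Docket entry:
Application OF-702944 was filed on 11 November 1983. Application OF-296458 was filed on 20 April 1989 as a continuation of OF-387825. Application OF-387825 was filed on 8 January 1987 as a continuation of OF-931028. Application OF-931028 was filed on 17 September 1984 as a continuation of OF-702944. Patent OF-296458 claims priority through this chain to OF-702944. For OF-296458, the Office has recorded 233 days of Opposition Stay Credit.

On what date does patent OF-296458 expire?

2000-07-01

Earliest priority filing: 11 November 1983.
Base term: 11 November 1983 + 16 years → 11 November 1999.
Opposition Stay Credit: +233 days → 1 July 2000.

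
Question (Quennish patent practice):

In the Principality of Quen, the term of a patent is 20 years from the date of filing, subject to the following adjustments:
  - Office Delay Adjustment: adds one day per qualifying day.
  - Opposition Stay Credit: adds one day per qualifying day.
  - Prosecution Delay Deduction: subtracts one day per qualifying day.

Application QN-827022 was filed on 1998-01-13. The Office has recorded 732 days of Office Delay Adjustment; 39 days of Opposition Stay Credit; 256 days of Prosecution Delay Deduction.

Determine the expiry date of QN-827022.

Base term: filing date + 20 years → 13 January 2018.
Office Delay Adjustment: +732 days → 15 January 2020.
Opposition Stay Credit: +39 days → 23 February 2020.
Prosecution Delay Deduction: −256 days → 12 June 2019.

June 12, 2019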